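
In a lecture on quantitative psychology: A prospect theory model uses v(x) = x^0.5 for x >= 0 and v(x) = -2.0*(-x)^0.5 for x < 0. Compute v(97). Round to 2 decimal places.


Since x = 97 >= 0, use v(x) = x^0.5
97^0.5 = 9.8489
v(97) = 9.85


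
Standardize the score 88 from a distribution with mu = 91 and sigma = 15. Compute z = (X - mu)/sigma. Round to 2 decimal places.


z = (X - mu) / sigma
= (88 - 91) / 15
= -3 / 15
= -0.20


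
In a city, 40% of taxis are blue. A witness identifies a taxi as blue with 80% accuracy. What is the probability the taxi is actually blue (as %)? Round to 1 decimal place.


P(blue | says blue) = P(says blue | blue)*P(blue) / [P(says blue | blue)*P(blue) + P(says blue | not blue)*P(not blue)]
Numerator = 0.8 * 0.4 = 0.32
False identification = 0.2 * 0.6 = 0.12
P = 0.32 / (0.32 + 0.12)
= 0.32 / 0.44
As percentage = 72.7


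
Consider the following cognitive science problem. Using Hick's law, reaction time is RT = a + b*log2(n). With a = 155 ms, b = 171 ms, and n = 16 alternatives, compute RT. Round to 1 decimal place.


RT = 155 + 171 * log2(16)
log2(16) = 4.0
RT = 155 + 171 * 4.0
= 155 + 684.0
= 839.0 ms


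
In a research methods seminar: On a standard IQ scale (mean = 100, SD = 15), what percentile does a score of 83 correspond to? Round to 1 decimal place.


z = (IQ - mean) / SD
z = (83 - 100) / 15 = -1.1333
Percentile = Phi(-1.1333) * 100
Phi(-1.1333) = 0.128544
= 12.9


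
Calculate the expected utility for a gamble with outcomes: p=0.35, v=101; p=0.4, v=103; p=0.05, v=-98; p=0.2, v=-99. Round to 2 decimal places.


EU = sum(p_i * v_i)
0.35 * 101 = 35.35
0.4 * 103 = 41.2
0.05 * -98 = -4.9
0.2 * -99 = -19.8
EU = 35.35 + 41.2 + -4.9 + -19.8
= 51.85


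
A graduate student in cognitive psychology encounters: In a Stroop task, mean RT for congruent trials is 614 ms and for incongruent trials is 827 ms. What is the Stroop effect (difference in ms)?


Stroop effect = RT(incongruent) - RT(congruent)
= 827 - 614
= 213 ms


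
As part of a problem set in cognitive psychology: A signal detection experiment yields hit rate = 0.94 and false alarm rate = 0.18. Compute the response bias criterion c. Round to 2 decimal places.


c = -0.5 * (z(HR) + z(FAR))
z(0.94) = 1.5548
z(0.18) = -0.9154
c = -0.5 * (1.5548 + -0.9154)
= -0.5 * 0.6394
= -0.32


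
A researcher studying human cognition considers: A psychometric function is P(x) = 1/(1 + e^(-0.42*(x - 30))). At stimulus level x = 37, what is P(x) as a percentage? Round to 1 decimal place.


P(x) = 1/(1 + e^(-0.42*(37 - 30)))
Exponent = -0.42 * 7 = -2.94
e^(-2.94) = 0.052866
P = 1/(1 + 0.052866) = 0.949788
Percentage = 95.0


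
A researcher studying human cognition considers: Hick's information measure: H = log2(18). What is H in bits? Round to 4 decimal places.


H = log2(n)
H = log2(18)
= 4.1699


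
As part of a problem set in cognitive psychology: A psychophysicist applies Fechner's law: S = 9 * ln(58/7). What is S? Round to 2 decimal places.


S = 9 * ln(58/7)
I/I0 = 8.285714
ln(8.285714) = 2.1145
S = 9 * 2.1145
= 19.03


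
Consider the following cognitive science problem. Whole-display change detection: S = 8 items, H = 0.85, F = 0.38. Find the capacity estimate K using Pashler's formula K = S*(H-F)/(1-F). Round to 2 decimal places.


K = S * (H - F) / (1 - F)
H - F = 0.47
1 - F = 0.62
K = 8 * 0.47 / 0.62
= 6.06


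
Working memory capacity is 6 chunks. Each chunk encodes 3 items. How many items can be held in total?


Total items = chunks * items_per_chunk
= 6 * 3
= 18


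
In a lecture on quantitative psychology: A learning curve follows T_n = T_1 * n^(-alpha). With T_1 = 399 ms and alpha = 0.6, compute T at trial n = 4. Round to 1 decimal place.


T_n = 399 * 4^(-0.6)
4^(-0.6) = 0.435275
T_n = 399 * 0.435275
= 173.7 ms


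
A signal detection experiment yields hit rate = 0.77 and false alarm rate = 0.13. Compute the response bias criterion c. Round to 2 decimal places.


c = -0.5 * (z(HR) + z(FAR))
z(0.77) = 0.7388
z(0.13) = -1.1264
c = -0.5 * (0.7388 + -1.1264)
= -0.5 * -0.3876
= 0.19


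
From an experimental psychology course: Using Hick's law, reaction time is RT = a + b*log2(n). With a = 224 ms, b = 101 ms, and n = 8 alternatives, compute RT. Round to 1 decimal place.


RT = 224 + 101 * log2(8)
log2(8) = 3.0
RT = 224 + 101 * 3.0
= 224 + 303.0
= 527.0 ms


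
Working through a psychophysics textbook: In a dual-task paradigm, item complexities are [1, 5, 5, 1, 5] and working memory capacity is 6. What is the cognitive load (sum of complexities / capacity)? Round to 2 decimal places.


Total complexity = 1 + 5 + 5 + 1 + 5 = 17
Load = total / capacity = 17 / 6
= 2.83


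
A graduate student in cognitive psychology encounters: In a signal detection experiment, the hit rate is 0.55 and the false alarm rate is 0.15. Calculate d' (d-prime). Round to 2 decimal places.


d' = z(HR) - z(FAR)
z(0.55) = 0.1257
z(0.15) = -1.0364
d' = 0.1257 - -1.0364
= 1.16


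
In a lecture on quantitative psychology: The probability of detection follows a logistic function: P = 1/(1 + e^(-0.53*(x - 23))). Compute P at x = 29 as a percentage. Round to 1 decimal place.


P(x) = 1/(1 + e^(-0.53*(29 - 23)))
Exponent = -0.53 * 6 = -3.18
e^(-3.18) = 0.041586
P = 1/(1 + 0.041586) = 0.960074
Percentage = 96.0


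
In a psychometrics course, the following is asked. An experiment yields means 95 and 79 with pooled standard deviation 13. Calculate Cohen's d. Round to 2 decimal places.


Cohen's d = (M1 - M2) / S_pooled
= (95 - 79) / 13
= 16 / 13
= 1.23


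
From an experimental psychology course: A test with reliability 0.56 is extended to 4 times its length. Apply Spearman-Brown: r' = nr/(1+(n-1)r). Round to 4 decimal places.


r_new = n*r / (1 + (n-1)*r)
Numerator = 4 * 0.56 = 2.24
Denominator = 1 + 3 * 0.56 = 2.68
r_new = 2.24 / 2.68
= 0.8358


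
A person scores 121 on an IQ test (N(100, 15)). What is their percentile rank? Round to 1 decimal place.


z = (IQ - mean) / SD
z = (121 - 100) / 15 = 1.4
Percentile = Phi(1.4) * 100
Phi(1.4) = 0.919243
= 91.9


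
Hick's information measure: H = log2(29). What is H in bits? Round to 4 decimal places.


H = log2(n)
H = log2(29)
= 4.8580


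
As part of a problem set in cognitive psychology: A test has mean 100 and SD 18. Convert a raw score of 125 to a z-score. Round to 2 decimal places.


z = (X - mu) / sigma
= (125 - 100) / 18
= 25 / 18
= 1.39


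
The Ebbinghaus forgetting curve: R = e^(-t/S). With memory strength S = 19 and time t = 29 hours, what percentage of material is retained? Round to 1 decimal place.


R = e^(-t/S)
-t/S = -29/19 = -1.526316
R = e^(-1.526316) = 0.217335
Percentage = 0.217335 * 100
= 21.7


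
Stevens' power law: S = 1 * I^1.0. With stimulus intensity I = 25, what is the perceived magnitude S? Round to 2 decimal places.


S = 1 * 25^1.0
25^1.0 = 25.0
S = 1 * 25.0
= 25.00


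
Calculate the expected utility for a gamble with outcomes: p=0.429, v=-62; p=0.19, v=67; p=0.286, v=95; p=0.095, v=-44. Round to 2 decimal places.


EU = sum(p_i * v_i)
0.429 * -62 = -26.598
0.19 * 67 = 12.73
0.286 * 95 = 27.17
0.095 * -44 = -4.18
EU = -26.598 + 12.73 + 27.17 + -4.18
= 9.12


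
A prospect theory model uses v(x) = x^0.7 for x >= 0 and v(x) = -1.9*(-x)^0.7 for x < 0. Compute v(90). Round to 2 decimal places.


Since x = 90 >= 0, use v(x) = x^0.7
90^0.7 = 23.333
v(90) = 23.33


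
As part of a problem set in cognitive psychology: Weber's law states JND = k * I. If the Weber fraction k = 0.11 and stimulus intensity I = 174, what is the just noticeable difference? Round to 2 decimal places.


JND = k * I
JND = 0.11 * 174
= 19.14


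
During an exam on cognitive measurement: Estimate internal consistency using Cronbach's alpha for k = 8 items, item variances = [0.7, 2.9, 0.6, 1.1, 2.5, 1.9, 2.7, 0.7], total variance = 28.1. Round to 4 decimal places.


alpha = (k/(k-1)) * (1 - sum(s_i^2)/s_total^2)
sum(item variances) = 13.1
k/(k-1) = 8/7 = 1.142857
1 - 13.1/28.1 = 1 - 0.466192 = 0.533808
alpha = 1.142857 * 0.533808
= 0.6101


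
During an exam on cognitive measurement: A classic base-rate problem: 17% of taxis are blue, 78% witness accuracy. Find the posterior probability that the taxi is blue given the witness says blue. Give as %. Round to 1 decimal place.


P(blue | says blue) = P(says blue | blue)*P(blue) / [P(says blue | blue)*P(blue) + P(says blue | not blue)*P(not blue)]
Numerator = 0.78 * 0.17 = 0.1326
False identification = 0.22 * 0.83 = 0.1826
P = 0.1326 / (0.1326 + 0.1826)
= 0.1326 / 0.3152
As percentage = 42.1


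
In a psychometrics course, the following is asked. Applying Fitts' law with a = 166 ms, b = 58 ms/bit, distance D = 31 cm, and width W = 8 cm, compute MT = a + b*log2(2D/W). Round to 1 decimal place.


MT = 166 + 58 * log2(2*31/8)
2D/W = 7.75
log2(7.75) = 2.9542
MT = 166 + 58 * 2.9542
= 337.3 ms


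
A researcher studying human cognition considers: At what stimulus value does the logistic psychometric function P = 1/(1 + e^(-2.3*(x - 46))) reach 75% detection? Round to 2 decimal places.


At P = 0.75: 0.75 = 1/(1 + e^(-k*(x-x0)))
Solving: e^(-k*(x-x0)) = 1/3
x = x0 + ln(3)/k
ln(3) = 1.0986
x = 46 + 1.0986/2.3
= 46 + 0.4777
= 46.48


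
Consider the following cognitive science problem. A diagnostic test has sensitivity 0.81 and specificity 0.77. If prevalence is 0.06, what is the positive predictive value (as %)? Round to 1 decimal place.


PPV = (sens * prev) / (sens * prev + (1-spec) * (1-prev))
Numerator = 0.81 * 0.06 = 0.0486
P(positive and no disease) = (1 - spec) * (1 - prev) = (1 - 0.77) * (1 - 0.06) = 0.2162
Denominator = 0.0486 + 0.2162 = 0.2648
PPV = 0.0486 / 0.2648 = 0.183535
As percentage = 18.4


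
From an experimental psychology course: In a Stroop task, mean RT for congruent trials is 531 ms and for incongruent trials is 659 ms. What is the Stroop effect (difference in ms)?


Stroop effect = RT(incongruent) - RT(congruent)
= 659 - 531
= 128 ms


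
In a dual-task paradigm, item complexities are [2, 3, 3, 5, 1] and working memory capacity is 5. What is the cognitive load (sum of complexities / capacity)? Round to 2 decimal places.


Total complexity = 2 + 3 + 3 + 5 + 1 = 14
Load = total / capacity = 14 / 5
= 2.80


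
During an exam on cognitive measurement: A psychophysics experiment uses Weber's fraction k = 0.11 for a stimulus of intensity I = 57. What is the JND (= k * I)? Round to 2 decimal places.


JND = k * I
JND = 0.11 * 57
= 6.27


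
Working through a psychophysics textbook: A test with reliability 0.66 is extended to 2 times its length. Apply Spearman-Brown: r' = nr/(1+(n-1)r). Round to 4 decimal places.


r_new = n*r / (1 + (n-1)*r)
Numerator = 2 * 0.66 = 1.32
Denominator = 1 + 1 * 0.66 = 1.66
r_new = 1.32 / 1.66
= 0.7952


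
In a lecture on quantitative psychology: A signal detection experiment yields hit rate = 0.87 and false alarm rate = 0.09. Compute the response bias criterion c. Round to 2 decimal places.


c = -0.5 * (z(HR) + z(FAR))
z(0.87) = 1.1264
z(0.09) = -1.3408
c = -0.5 * (1.1264 + -1.3408)
= -0.5 * -0.2144
= 0.11


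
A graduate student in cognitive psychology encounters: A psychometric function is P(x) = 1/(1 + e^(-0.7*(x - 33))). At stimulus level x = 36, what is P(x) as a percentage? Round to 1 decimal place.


P(x) = 1/(1 + e^(-0.7*(36 - 33)))
Exponent = -0.7 * 3 = -2.1
e^(-2.1) = 0.122456
P = 1/(1 + 0.122456) = 0.890904
Percentage = 89.1


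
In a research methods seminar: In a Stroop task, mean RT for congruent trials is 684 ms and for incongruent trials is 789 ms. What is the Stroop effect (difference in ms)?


Stroop effect = RT(incongruent) - RT(congruent)
= 789 - 684
= 105 ms


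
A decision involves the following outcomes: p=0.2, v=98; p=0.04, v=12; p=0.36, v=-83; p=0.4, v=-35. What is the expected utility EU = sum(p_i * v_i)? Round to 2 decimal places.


EU = sum(p_i * v_i)
0.2 * 98 = 19.6
0.04 * 12 = 0.48
0.36 * -83 = -29.88
0.4 * -35 = -14.0
EU = 19.6 + 0.48 + -29.88 + -14.0
= -23.80


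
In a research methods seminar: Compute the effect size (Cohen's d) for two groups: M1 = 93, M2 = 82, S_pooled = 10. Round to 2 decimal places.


Cohen's d = (M1 - M2) / S_pooled
= (93 - 82) / 10
= 11 / 10
= 1.10


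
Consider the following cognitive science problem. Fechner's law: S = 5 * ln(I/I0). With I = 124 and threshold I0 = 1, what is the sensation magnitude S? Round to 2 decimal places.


S = 5 * ln(124/1)
I/I0 = 124.0
ln(124.0) = 4.8203
S = 5 * 4.8203
= 24.10


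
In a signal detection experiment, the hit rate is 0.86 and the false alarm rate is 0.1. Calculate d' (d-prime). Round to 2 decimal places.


d' = z(HR) - z(FAR)
z(0.86) = 1.0803
z(0.1) = -1.2816
d' = 1.0803 - -1.2816
= 2.36


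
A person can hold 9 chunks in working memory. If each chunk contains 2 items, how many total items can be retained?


Total items = chunks * items_per_chunk
= 9 * 2
= 18


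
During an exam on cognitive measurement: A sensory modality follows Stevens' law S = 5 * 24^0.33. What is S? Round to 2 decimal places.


S = 5 * 24^0.33
24^0.33 = 2.8541
S = 5 * 2.8541
= 14.27


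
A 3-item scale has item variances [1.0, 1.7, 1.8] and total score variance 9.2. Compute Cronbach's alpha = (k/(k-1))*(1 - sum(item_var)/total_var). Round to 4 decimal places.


alpha = (k/(k-1)) * (1 - sum(s_i^2)/s_total^2)
sum(item variances) = 4.5
k/(k-1) = 3/2 = 1.5
1 - 4.5/9.2 = 1 - 0.48913 = 0.51087
alpha = 1.5 * 0.51087
= 0.7663


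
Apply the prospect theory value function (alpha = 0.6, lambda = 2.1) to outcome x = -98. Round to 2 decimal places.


Since x = -98 < 0, use v(x) = -lambda*(-x)^alpha
(-x) = 98
98^0.6 = 15.658
v(-98) = -2.1 * 15.658
= -32.88


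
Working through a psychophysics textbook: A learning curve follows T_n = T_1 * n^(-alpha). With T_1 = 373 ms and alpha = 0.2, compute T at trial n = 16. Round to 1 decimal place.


T_n = 373 * 16^(-0.2)
16^(-0.2) = 0.574349
T_n = 373 * 0.574349
= 214.2 ms


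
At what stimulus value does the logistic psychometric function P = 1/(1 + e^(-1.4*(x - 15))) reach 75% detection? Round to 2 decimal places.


At P = 0.75: 0.75 = 1/(1 + e^(-k*(x-x0)))
Solving: e^(-k*(x-x0)) = 1/3
x = x0 + ln(3)/k
ln(3) = 1.0986
x = 15 + 1.0986/1.4
= 15 + 0.7847
= 15.78


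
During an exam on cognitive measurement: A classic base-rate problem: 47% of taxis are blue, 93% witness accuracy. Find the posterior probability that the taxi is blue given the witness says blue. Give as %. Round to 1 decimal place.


P(blue | says blue) = P(says blue | blue)*P(blue) / [P(says blue | blue)*P(blue) + P(says blue | not blue)*P(not blue)]
Numerator = 0.93 * 0.47 = 0.4371
False identification = 0.07 * 0.53 = 0.0371
P = 0.4371 / (0.4371 + 0.0371)
= 0.4371 / 0.4742
As percentage = 92.2


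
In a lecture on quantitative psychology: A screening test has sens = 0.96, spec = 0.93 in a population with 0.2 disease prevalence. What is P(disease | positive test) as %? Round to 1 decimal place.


PPV = (sens * prev) / (sens * prev + (1-spec) * (1-prev))
Numerator = 0.96 * 0.2 = 0.192
P(positive and no disease) = (1 - spec) * (1 - prev) = (1 - 0.93) * (1 - 0.2) = 0.056
Denominator = 0.192 + 0.056 = 0.248
PPV = 0.192 / 0.248 = 0.774194
As percentage = 77.4


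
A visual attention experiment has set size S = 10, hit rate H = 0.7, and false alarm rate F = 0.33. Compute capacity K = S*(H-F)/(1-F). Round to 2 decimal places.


K = S * (H - F) / (1 - F)
H - F = 0.37
1 - F = 0.67
K = 10 * 0.37 / 0.67
= 5.52


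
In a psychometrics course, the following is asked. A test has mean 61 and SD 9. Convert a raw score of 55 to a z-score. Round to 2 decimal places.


z = (X - mu) / sigma
= (55 - 61) / 9
= -6 / 9
= -0.67


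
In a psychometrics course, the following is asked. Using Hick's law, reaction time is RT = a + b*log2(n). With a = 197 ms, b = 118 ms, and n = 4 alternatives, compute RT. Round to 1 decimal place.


RT = 197 + 118 * log2(4)
log2(4) = 2.0
RT = 197 + 118 * 2.0
= 197 + 236.0
= 433.0 ms


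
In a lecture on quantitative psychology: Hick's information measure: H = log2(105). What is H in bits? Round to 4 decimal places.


H = log2(n)
H = log2(105)
= 6.7142


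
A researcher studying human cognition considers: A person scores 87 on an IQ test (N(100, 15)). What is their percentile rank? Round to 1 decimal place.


z = (IQ - mean) / SD
z = (87 - 100) / 15 = -0.8667
Percentile = Phi(-0.8667) * 100
Phi(-0.8667) = 0.193053
= 19.3


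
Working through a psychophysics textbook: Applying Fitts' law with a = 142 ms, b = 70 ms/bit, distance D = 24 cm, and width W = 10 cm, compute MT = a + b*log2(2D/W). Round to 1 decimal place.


MT = 142 + 70 * log2(2*24/10)
2D/W = 4.8
log2(4.8) = 2.263
MT = 142 + 70 * 2.263
= 300.4 ms


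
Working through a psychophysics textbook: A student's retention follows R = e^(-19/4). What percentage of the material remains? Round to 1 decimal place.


R = e^(-t/S)
-t/S = -19/4 = -4.75
R = e^(-4.75) = 0.008652
Percentage = 0.008652 * 100
= 0.9


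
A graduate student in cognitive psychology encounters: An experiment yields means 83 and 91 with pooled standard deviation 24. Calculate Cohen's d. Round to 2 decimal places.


Cohen's d = (M1 - M2) / S_pooled
= (83 - 91) / 24
= -8 / 24
= -0.33


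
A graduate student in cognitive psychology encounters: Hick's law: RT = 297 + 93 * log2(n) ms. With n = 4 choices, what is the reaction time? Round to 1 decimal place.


RT = 297 + 93 * log2(4)
log2(4) = 2.0
RT = 297 + 93 * 2.0
= 297 + 186.0
= 483.0 ms


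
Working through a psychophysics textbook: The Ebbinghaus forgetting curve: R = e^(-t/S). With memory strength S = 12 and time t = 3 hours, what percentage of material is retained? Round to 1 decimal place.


R = e^(-t/S)
-t/S = -3/12 = -0.25
R = e^(-0.25) = 0.778801
Percentage = 0.778801 * 100
= 77.9


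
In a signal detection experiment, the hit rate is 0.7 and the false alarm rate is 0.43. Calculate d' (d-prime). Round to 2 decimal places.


d' = z(HR) - z(FAR)
z(0.7) = 0.5244
z(0.43) = -0.1764
d' = 0.5244 - -0.1764
= 0.70


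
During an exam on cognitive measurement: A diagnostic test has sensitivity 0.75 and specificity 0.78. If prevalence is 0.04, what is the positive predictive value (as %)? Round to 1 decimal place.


PPV = (sens * prev) / (sens * prev + (1-spec) * (1-prev))
Numerator = 0.75 * 0.04 = 0.03
P(positive and no disease) = (1 - spec) * (1 - prev) = (1 - 0.78) * (1 - 0.04) = 0.2112
Denominator = 0.03 + 0.2112 = 0.2412
PPV = 0.03 / 0.2412 = 0.124378
As percentage = 12.4


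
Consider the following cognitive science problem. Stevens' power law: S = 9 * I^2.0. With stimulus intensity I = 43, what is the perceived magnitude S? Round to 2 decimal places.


S = 9 * 43^2.0
43^2.0 = 1849.0
S = 9 * 1849.0
= 16641.00


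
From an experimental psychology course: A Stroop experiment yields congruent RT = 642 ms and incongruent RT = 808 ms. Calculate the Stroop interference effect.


Stroop effect = RT(incongruent) - RT(congruent)
= 808 - 642
= 166 ms


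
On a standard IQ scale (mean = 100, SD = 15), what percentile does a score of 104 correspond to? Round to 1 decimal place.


z = (IQ - mean) / SD
z = (104 - 100) / 15 = 0.2667
Percentile = Phi(0.2667) * 100
Phi(0.2667) = 0.60515
= 60.5


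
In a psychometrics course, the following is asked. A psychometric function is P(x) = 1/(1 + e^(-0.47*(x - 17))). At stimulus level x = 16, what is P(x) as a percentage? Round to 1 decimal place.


P(x) = 1/(1 + e^(-0.47*(16 - 17)))
Exponent = -0.47 * -1 = 0.47
e^(0.47) = 1.599994
P = 1/(1 + 1.599994) = 0.384616
Percentage = 38.5


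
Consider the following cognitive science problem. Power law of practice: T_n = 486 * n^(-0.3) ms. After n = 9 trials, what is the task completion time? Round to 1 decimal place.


T_n = 486 * 9^(-0.3)
9^(-0.3) = 0.517282
T_n = 486 * 0.517282
= 251.4 ms


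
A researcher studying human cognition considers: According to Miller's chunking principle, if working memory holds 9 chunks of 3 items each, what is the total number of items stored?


Total items = chunks * items_per_chunk
= 9 * 3
= 27


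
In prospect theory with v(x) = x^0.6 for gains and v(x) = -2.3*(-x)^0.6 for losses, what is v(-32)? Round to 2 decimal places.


Since x = -32 < 0, use v(x) = -lambda*(-x)^alpha
(-x) = 32
32^0.6 = 8.0
v(-32) = -2.3 * 8.0
= -18.40


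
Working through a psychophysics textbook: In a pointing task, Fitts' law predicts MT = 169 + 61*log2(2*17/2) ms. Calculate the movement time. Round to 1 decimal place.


MT = 169 + 61 * log2(2*17/2)
2D/W = 17.0
log2(17.0) = 4.0875
MT = 169 + 61 * 4.0875
= 418.3 ms


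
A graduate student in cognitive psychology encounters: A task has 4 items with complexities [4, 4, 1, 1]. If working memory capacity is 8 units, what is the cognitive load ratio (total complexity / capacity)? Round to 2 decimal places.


Total complexity = 4 + 4 + 1 + 1 = 10
Load = total / capacity = 10 / 8
= 1.25


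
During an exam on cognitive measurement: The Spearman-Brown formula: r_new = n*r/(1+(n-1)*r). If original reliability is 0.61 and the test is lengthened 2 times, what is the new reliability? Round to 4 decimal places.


r_new = n*r / (1 + (n-1)*r)
Numerator = 2 * 0.61 = 1.22
Denominator = 1 + 1 * 0.61 = 1.61
r_new = 1.22 / 1.61
= 0.7578


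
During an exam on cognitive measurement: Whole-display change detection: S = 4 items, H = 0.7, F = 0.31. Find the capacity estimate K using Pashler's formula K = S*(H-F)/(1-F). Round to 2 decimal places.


K = S * (H - F) / (1 - F)
H - F = 0.39
1 - F = 0.69
K = 4 * 0.39 / 0.69
= 2.26


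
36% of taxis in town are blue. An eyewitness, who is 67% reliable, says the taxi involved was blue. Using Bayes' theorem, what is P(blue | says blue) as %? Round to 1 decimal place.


P(blue | says blue) = P(says blue | blue)*P(blue) / [P(says blue | blue)*P(blue) + P(says blue | not blue)*P(not blue)]
Numerator = 0.67 * 0.36 = 0.2412
False identification = 0.33 * 0.64 = 0.2112
P = 0.2412 / (0.2412 + 0.2112)
= 0.2412 / 0.4524
As percentage = 53.3


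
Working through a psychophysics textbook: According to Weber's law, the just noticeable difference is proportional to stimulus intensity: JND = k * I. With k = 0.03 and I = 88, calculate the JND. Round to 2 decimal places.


JND = k * I
JND = 0.03 * 88
= 2.64


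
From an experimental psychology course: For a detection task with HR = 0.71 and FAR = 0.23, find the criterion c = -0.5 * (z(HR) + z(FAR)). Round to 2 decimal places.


c = -0.5 * (z(HR) + z(FAR))
z(0.71) = 0.5534
z(0.23) = -0.7388
c = -0.5 * (0.5534 + -0.7388)
= -0.5 * -0.1854
= 0.09


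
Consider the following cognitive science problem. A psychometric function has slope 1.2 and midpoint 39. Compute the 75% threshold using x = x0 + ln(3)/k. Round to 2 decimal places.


At P = 0.75: 0.75 = 1/(1 + e^(-k*(x-x0)))
Solving: e^(-k*(x-x0)) = 1/3
x = x0 + ln(3)/k
ln(3) = 1.0986
x = 39 + 1.0986/1.2
= 39 + 0.9155
= 39.92


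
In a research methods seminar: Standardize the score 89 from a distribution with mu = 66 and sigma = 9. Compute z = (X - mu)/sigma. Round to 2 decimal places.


z = (X - mu) / sigma
= (89 - 66) / 9
= 23 / 9
= 2.56


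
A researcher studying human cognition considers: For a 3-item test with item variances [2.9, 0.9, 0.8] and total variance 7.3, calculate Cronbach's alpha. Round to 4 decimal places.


alpha = (k/(k-1)) * (1 - sum(s_i^2)/s_total^2)
sum(item variances) = 4.6
k/(k-1) = 3/2 = 1.5
1 - 4.6/7.3 = 1 - 0.630137 = 0.369863
alpha = 1.5 * 0.369863
= 0.5548


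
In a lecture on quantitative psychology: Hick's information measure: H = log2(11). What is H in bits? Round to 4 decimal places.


H = log2(n)
H = log2(11)
= 3.4594


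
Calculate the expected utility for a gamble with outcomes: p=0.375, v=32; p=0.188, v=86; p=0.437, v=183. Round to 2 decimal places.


EU = sum(p_i * v_i)
0.375 * 32 = 12.0
0.188 * 86 = 16.168
0.437 * 183 = 79.971
EU = 12.0 + 16.168 + 79.971
= 108.14


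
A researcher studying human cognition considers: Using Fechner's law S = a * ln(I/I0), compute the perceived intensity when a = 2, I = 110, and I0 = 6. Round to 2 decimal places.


S = 2 * ln(110/6)
I/I0 = 18.333333
ln(18.333333) = 2.9087
S = 2 * 2.9087
= 5.82


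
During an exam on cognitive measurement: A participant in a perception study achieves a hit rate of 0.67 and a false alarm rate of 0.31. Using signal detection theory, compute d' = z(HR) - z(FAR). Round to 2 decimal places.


d' = z(HR) - z(FAR)
z(0.67) = 0.4399
z(0.31) = -0.4959
d' = 0.4399 - -0.4959
= 0.94


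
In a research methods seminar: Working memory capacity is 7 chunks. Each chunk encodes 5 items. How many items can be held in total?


Total items = chunks * items_per_chunk
= 7 * 5
= 35


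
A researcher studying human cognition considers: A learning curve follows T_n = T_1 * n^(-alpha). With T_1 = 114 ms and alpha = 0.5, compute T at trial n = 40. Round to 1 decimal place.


T_n = 114 * 40^(-0.5)
40^(-0.5) = 0.158114
T_n = 114 * 0.158114
= 18.0 ms


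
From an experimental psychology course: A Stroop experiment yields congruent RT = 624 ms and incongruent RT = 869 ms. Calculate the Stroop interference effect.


Stroop effect = RT(incongruent) - RT(congruent)
= 869 - 624
= 245 ms


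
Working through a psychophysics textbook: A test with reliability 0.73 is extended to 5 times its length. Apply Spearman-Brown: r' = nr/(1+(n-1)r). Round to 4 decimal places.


r_new = n*r / (1 + (n-1)*r)
Numerator = 5 * 0.73 = 3.65
Denominator = 1 + 4 * 0.73 = 3.92
r_new = 3.65 / 3.92
= 0.9311


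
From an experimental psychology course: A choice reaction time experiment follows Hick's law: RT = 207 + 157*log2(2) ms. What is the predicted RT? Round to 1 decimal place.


RT = 207 + 157 * log2(2)
log2(2) = 1.0
RT = 207 + 157 * 1.0
= 207 + 157.0
= 364.0 ms


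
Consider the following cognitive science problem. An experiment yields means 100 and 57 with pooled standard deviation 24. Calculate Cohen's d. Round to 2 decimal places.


Cohen's d = (M1 - M2) / S_pooled
= (100 - 57) / 24
= 43 / 24
= 1.79


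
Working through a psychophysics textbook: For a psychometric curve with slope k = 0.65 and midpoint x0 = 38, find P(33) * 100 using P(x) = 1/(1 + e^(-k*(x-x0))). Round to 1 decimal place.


P(x) = 1/(1 + e^(-0.65*(33 - 38)))
Exponent = -0.65 * -5 = 3.25
e^(3.25) = 25.79034
P = 1/(1 + 25.79034) = 0.037327
Percentage = 3.7


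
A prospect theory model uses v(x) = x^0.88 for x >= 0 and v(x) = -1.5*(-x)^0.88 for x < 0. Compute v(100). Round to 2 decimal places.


Since x = 100 >= 0, use v(x) = x^0.88
100^0.88 = 57.544
v(100) = 57.54


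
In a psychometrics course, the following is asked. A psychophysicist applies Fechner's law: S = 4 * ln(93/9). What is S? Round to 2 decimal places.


S = 4 * ln(93/9)
I/I0 = 10.333333
ln(10.333333) = 2.3354
S = 4 * 2.3354
= 9.34


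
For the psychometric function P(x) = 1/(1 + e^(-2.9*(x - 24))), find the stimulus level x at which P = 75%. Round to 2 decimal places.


At P = 0.75: 0.75 = 1/(1 + e^(-k*(x-x0)))
Solving: e^(-k*(x-x0)) = 1/3
x = x0 + ln(3)/k
ln(3) = 1.0986
x = 24 + 1.0986/2.9
= 24 + 0.3788
= 24.38


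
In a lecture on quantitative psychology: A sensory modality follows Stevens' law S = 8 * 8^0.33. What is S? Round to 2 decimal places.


S = 8 * 8^0.33
8^0.33 = 1.9862
S = 8 * 1.9862
= 15.89


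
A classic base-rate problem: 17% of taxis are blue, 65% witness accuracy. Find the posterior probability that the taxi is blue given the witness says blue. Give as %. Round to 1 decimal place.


P(blue | says blue) = P(says blue | blue)*P(blue) / [P(says blue | blue)*P(blue) + P(says blue | not blue)*P(not blue)]
Numerator = 0.65 * 0.17 = 0.1105
False identification = 0.35 * 0.83 = 0.2905
P = 0.1105 / (0.1105 + 0.2905)
= 0.1105 / 0.401
As percentage = 27.6


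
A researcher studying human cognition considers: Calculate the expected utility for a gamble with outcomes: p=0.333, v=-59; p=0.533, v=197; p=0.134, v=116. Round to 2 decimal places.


EU = sum(p_i * v_i)
0.333 * -59 = -19.647
0.533 * 197 = 105.001
0.134 * 116 = 15.544
EU = -19.647 + 105.001 + 15.544
= 100.90


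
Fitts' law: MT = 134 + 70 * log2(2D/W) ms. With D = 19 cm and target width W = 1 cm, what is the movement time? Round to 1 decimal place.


MT = 134 + 70 * log2(2*19/1)
2D/W = 38.0
log2(38.0) = 5.2479
MT = 134 + 70 * 5.2479
= 501.4 ms


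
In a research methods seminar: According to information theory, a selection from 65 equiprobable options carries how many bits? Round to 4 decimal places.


H = log2(n)
H = log2(65)
= 6.0224


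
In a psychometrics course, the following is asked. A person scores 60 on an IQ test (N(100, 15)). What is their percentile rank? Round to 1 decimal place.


z = (IQ - mean) / SD
z = (60 - 100) / 15 = -2.6667
Percentile = Phi(-2.6667) * 100
Phi(-2.6667) = 0.00383
= 0.4


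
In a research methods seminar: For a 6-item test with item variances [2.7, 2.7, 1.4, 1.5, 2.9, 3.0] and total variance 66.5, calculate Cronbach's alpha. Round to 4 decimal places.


alpha = (k/(k-1)) * (1 - sum(s_i^2)/s_total^2)
sum(item variances) = 14.2
k/(k-1) = 6/5 = 1.2
1 - 14.2/66.5 = 1 - 0.213534 = 0.786466
alpha = 1.2 * 0.786466
= 0.9438


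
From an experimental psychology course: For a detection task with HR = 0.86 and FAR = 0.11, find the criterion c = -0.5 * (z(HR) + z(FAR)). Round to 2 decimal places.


c = -0.5 * (z(HR) + z(FAR))
z(0.86) = 1.0803
z(0.11) = -1.2265
c = -0.5 * (1.0803 + -1.2265)
= -0.5 * -0.1462
= 0.07


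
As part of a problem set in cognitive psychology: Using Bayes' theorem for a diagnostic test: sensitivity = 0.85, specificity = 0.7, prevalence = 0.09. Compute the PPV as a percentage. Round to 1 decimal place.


PPV = (sens * prev) / (sens * prev + (1-spec) * (1-prev))
Numerator = 0.85 * 0.09 = 0.0765
P(positive and no disease) = (1 - spec) * (1 - prev) = (1 - 0.7) * (1 - 0.09) = 0.273
Denominator = 0.0765 + 0.273 = 0.3495
PPV = 0.0765 / 0.3495 = 0.218884
As percentage = 21.9


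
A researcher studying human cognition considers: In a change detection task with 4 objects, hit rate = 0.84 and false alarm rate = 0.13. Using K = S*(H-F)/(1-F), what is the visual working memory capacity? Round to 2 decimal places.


K = S * (H - F) / (1 - F)
H - F = 0.71
1 - F = 0.87
K = 4 * 0.71 / 0.87
= 3.26


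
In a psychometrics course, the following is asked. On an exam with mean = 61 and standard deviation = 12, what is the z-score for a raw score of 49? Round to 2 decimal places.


z = (X - mu) / sigma
= (49 - 61) / 12
= -12 / 12
= -1.00


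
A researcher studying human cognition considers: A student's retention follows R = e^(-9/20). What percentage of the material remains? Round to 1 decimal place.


R = e^(-t/S)
-t/S = -9/20 = -0.45
R = e^(-0.45) = 0.637628
Percentage = 0.637628 * 100
= 63.8


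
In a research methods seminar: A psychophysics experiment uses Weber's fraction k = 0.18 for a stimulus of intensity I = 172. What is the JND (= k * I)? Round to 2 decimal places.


JND = k * I
JND = 0.18 * 172
= 30.96


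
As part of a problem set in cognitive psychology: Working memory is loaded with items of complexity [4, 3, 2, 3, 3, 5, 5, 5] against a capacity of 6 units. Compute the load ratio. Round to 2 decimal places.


Total complexity = 4 + 3 + 2 + 3 + 3 + 5 + 5 + 5 = 30
Load = total / capacity = 30 / 6
= 5.00


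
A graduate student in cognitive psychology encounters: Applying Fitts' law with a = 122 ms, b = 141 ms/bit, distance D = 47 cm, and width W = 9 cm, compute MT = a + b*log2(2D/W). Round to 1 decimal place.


MT = 122 + 141 * log2(2*47/9)
2D/W = 10.444444
log2(10.444444) = 3.3847
MT = 122 + 141 * 3.3847
= 599.2 ms


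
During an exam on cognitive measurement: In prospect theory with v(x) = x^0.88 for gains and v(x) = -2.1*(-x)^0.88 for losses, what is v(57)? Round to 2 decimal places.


Since x = 57 >= 0, use v(x) = x^0.88
57^0.88 = 35.0889
v(57) = 35.09


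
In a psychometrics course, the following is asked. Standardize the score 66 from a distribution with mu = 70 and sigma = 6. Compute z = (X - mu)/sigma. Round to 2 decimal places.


z = (X - mu) / sigma
= (66 - 70) / 6
= -4 / 6
= -0.67


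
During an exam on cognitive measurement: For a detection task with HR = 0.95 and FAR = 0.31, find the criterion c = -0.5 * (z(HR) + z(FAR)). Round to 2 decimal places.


c = -0.5 * (z(HR) + z(FAR))
z(0.95) = 1.6449
z(0.31) = -0.4959
c = -0.5 * (1.6449 + -0.4959)
= -0.5 * 1.149
= -0.57


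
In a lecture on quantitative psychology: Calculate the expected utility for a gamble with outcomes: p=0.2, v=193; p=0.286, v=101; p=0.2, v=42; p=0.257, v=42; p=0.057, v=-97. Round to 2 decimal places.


EU = sum(p_i * v_i)
0.2 * 193 = 38.6
0.286 * 101 = 28.886
0.2 * 42 = 8.4
0.257 * 42 = 10.794
0.057 * -97 = -5.529
EU = 38.6 + 28.886 + 8.4 + 10.794 + -5.529
= 81.15


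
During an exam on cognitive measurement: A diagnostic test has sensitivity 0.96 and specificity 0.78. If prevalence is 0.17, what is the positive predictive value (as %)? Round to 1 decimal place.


PPV = (sens * prev) / (sens * prev + (1-spec) * (1-prev))
Numerator = 0.96 * 0.17 = 0.1632
P(positive and no disease) = (1 - spec) * (1 - prev) = (1 - 0.78) * (1 - 0.17) = 0.1826
Denominator = 0.1632 + 0.1826 = 0.3458
PPV = 0.1632 / 0.3458 = 0.471949
As percentage = 47.2


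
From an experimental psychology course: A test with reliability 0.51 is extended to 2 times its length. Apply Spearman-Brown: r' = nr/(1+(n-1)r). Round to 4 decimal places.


r_new = n*r / (1 + (n-1)*r)
Numerator = 2 * 0.51 = 1.02
Denominator = 1 + 1 * 0.51 = 1.51
r_new = 1.02 / 1.51
= 0.6755


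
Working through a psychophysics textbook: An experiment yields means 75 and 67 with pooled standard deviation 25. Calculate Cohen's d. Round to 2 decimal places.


Cohen's d = (M1 - M2) / S_pooled
= (75 - 67) / 25
= 8 / 25
= 0.32


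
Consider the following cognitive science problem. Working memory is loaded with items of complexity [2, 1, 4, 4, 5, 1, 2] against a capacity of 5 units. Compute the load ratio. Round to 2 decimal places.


Total complexity = 2 + 1 + 4 + 4 + 5 + 1 + 2 = 19
Load = total / capacity = 19 / 5
= 3.80


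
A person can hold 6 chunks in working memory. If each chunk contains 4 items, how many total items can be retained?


Total items = chunks * items_per_chunk
= 6 * 4
= 24


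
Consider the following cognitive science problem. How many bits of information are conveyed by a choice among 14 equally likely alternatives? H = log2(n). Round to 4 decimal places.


H = log2(n)
H = log2(14)
= 3.8074


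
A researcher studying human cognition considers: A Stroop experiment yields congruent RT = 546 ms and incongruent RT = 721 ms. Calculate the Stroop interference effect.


Stroop effect = RT(incongruent) - RT(congruent)
= 721 - 546
= 175 ms


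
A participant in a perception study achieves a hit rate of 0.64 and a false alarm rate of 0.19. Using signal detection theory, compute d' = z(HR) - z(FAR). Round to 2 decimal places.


d' = z(HR) - z(FAR)
z(0.64) = 0.3585
z(0.19) = -0.8779
d' = 0.3585 - -0.8779
= 1.24


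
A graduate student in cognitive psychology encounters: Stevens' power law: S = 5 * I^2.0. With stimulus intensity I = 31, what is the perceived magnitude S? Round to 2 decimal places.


S = 5 * 31^2.0
31^2.0 = 961.0
S = 5 * 961.0
= 4805.00


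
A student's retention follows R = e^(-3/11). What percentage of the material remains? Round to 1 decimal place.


R = e^(-t/S)
-t/S = -3/11 = -0.272727
R = e^(-0.272727) = 0.761301
Percentage = 0.761301 * 100
= 76.1


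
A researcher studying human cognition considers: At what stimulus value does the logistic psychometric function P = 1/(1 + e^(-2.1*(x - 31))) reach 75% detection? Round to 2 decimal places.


At P = 0.75: 0.75 = 1/(1 + e^(-k*(x-x0)))
Solving: e^(-k*(x-x0)) = 1/3
x = x0 + ln(3)/k
ln(3) = 1.0986
x = 31 + 1.0986/2.1
= 31 + 0.5231
= 31.52


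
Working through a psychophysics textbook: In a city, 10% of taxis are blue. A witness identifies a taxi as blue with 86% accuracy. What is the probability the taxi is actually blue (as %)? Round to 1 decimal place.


P(blue | says blue) = P(says blue | blue)*P(blue) / [P(says blue | blue)*P(blue) + P(says blue | not blue)*P(not blue)]
Numerator = 0.86 * 0.1 = 0.086
False identification = 0.14 * 0.9 = 0.126
P = 0.086 / (0.086 + 0.126)
= 0.086 / 0.212
As percentage = 40.6


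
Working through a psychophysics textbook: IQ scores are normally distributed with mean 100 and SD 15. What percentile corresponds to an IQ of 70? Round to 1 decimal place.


z = (IQ - mean) / SD
z = (70 - 100) / 15 = -2.0
Percentile = Phi(-2.0) * 100
Phi(-2.0) = 0.02275
= 2.3


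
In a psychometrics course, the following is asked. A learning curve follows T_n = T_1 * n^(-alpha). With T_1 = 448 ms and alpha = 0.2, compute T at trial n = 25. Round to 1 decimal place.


T_n = 448 * 25^(-0.2)
25^(-0.2) = 0.525306
T_n = 448 * 0.525306
= 235.3 ms


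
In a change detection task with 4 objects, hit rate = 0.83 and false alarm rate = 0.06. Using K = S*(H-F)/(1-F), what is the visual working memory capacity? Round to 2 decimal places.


K = S * (H - F) / (1 - F)
H - F = 0.77
1 - F = 0.94
K = 4 * 0.77 / 0.94
= 3.28


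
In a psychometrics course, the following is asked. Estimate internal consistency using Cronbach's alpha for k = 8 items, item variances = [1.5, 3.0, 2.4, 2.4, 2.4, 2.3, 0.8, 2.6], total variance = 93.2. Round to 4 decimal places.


alpha = (k/(k-1)) * (1 - sum(s_i^2)/s_total^2)
sum(item variances) = 17.4
k/(k-1) = 8/7 = 1.142857
1 - 17.4/93.2 = 1 - 0.186695 = 0.813305
alpha = 1.142857 * 0.813305
= 0.9295


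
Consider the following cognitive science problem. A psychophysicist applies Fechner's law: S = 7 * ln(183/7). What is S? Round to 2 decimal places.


S = 7 * ln(183/7)
I/I0 = 26.142857
ln(26.142857) = 3.2636
S = 7 * 3.2636
= 22.85


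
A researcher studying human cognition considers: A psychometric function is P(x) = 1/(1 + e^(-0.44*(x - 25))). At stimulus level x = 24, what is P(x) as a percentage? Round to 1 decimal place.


P(x) = 1/(1 + e^(-0.44*(24 - 25)))
Exponent = -0.44 * -1 = 0.44
e^(0.44) = 1.552707
P = 1/(1 + 1.552707) = 0.391741
Percentage = 39.2


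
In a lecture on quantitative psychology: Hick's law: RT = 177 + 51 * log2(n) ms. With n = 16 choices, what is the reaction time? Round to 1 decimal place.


RT = 177 + 51 * log2(16)
log2(16) = 4.0
RT = 177 + 51 * 4.0
= 177 + 204.0
= 381.0 ms


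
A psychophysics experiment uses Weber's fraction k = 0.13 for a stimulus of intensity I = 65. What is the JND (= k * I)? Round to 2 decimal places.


JND = k * I
JND = 0.13 * 65
= 8.45


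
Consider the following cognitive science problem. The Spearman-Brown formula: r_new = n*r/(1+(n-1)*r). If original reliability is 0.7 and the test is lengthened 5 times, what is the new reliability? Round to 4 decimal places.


r_new = n*r / (1 + (n-1)*r)
Numerator = 5 * 0.7 = 3.5
Denominator = 1 + 4 * 0.7 = 3.8
r_new = 3.5 / 3.8
= 0.9211


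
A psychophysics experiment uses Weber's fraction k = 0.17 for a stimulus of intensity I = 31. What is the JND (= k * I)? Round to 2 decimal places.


JND = k * I
JND = 0.17 * 31
= 5.27


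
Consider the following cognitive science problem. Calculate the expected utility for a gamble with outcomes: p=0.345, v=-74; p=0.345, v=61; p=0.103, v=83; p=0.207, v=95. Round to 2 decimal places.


EU = sum(p_i * v_i)
0.345 * -74 = -25.53
0.345 * 61 = 21.045
0.103 * 83 = 8.549
0.207 * 95 = 19.665
EU = -25.53 + 21.045 + 8.549 + 19.665
= 23.73


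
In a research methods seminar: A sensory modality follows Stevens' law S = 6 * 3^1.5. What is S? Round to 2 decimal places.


S = 6 * 3^1.5
3^1.5 = 5.1962
S = 6 * 5.1962
= 31.18
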